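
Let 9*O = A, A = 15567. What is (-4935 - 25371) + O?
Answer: -85729/3 ≈ -28576.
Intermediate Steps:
O = 5189/3 (O = (1/9)*15567 = 5189/3 ≈ 1729.7)
(-4935 - 25371) + O = (-4935 - 25371) + 5189/3 = -30306 + 5189/3 = -85729/3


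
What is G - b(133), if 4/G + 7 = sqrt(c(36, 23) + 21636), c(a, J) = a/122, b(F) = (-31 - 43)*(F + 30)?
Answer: 15883544858/1316825 + 36*sqrt(993934)/1316825 ≈ 12062.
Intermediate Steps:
b(F) = -2220 - 74*F (b(F) = -74*(30 + F) = -2220 - 74*F)
c(a, J) = a/122 (c(a, J) = a*(1/122) = a/122)
G = 4/(-7 + 9*sqrt(993934)/61) (G = 4/(-7 + sqrt((1/122)*36 + 21636)) = 4/(-7 + sqrt(18/61 + 21636)) = 4/(-7 + sqrt(1319814/61)) = 4/(-7 + 9*sqrt(993934)/61) ≈ 0.028553)
G - b(133) = (1708/1316825 + 36*sqrt(993934)/1316825) - (-2220 - 74*133) = (1708/1316825 + 36*sqrt(993934)/1316825) - (-2220 - 9842) = (1708/1316825 + 36*sqrt(993934)/1316825) - 1*(-12062) = (1708/1316825 + 36*sqrt(993934)/1316825) + 12062 = 15883544858/1316825 + 36*sqrt(993934)/1316825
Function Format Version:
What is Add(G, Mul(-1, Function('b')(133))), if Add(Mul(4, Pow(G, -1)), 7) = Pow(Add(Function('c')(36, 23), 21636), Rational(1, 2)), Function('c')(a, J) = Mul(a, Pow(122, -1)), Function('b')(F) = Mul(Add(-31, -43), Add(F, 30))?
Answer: Add(Rational(15883544858, 1316825), Mul(Rational(36, 1316825), Pow(993934, Rational(1, 2)))) ≈ 12062.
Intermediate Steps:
Function('b')(F) = Add(-2220, Mul(-74, F)) (Function('b')(F) = Mul(-74, Add(30, F)) = Add(-2220, Mul(-74, F)))
Function('c')(a, J) = Mul(Rational(1, 122), a) (Function('c')(a, J) = Mul(a, Rational(1, 122)) = Mul(Rational(1, 122), a))
G = Mul(4, Pow(Add(-7, Mul(Rational(9, 61), Pow(993934, Rational(1, 2)))), -1)) (G = Mul(4, Pow(Add(-7, Pow(Add(Mul(Rational(1, 122), 36), 21636), Rational(1, 2))), -1)) = Mul(4, Pow(Add(-7, Pow(Add(Rational(18, 61), 21636), Rational(1, 2))), -1)) = Mul(4, Pow(Add(-7, Pow(Rational(1319814, 61), Rational(1, 2))), -1)) = Mul(4, Pow(Add(-7, Mul(Rational(9, 61), Pow(993934, Rational(1, 2)))), -1)) ≈ 0.028553)
Add(G, Mul(-1, Function('b')(133))) = Add(Add(Rational(1708, 1316825), Mul(Rational(36, 1316825), Pow(993934, Rational(1, 2)))), Mul(-1, Add(-2220, Mul(-74, 133)))) = Add(Add(Rational(1708, 1316825), Mul(Rational(36, 1316825), Pow(993934, Rational(1, 2)))), Mul(-1, Add(-2220, -9842))) = Add(Add(Rational(1708, 1316825), Mul(Rational(36, 1316825), Pow(993934, Rational(1, 2)))), Mul(-1, -12062)) = Add(Add(Rational(1708, 1316825), Mul(Rational(36, 1316825), Pow(993934, Rational(1, 2)))), 12062) = Add(Rational(15883544858, 1316825), Mul(Rational(36, 1316825), Pow(993934, Rational(1, 2))))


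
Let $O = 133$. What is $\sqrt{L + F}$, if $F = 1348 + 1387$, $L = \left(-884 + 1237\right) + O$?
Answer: $\sqrt{3221} \approx 56.754$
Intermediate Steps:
$L = 486$ ($L = \left(-884 + 1237\right) + 133 = 353 + 133 = 486$)
$F = 2735$
$\sqrt{L + F} = \sqrt{486 + 2735} = \sqrt{3221}$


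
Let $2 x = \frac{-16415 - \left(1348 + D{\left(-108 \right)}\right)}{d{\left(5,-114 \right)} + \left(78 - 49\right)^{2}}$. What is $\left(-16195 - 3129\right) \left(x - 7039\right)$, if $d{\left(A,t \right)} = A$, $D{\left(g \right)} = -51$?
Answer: $\frac{6402524300}{47} \approx 1.3622 \cdot 10^{8}$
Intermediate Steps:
$x = - \frac{492}{47}$ ($x = \frac{\left(-16415 - 1297\right) \frac{1}{5 + \left(78 - 49\right)^{2}}}{2} = \frac{\left(-16415 + \left(-1348 + 51\right)\right) \frac{1}{5 + 29^{2}}}{2} = \frac{\left(-16415 - 1297\right) \frac{1}{5 + 841}}{2} = \frac{\left(-17712\right) \frac{1}{846}}{2} = \frac{1}{2} \left(- \frac{984}{47}\right) = - \frac{492}{47} \approx -10.468$)
$\left(-16195 - 3129\right) \left(x - 7039\right) = \left(-16195 - 3129\right) \left(- \frac{492}{47} - 7039\right) = - 19324 \left(- \frac{492}{47} + \left(-11811 + 4772\right)\right) = - 19324 \left(- \frac{492}{47} - 7039\right) = \left(-19324\right) \left(- \frac{331325}{47}\right) = \frac{6402524300}{47}$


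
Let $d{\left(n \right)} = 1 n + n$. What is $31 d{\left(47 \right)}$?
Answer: $2914$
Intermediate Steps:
$d{\left(n \right)} = 2 n$ ($d{\left(n \right)} = n + n = 2 n$)
$31 d{\left(47 \right)} = 31 \cdot 2 \cdot 47 = 31 \cdot 94 = 2914$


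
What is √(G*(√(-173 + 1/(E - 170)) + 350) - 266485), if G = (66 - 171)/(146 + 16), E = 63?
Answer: √(-247340303340 - 22470*I*√123799)/963 ≈ 0.0082539 - 516.44*I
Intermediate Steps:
G = -35/54 (G = -105/162 = -105*1/162 = -35/54 ≈ -0.64815)
√(G*(√(-173 + 1/(E - 170)) + 350) - 266485) = √(-35*(√(-173 + 1/(63 - 170)) + 350)/54 - 266485) = √(-35*(√(-173 + 1/(-107)) + 350)/54 - 266485) = √(-35*(√(-173 - 1/107) + 350)/54 - 266485) = √(-35*(√(-18512/107) + 350)/54 - 266485) = √(-35*(4*I*√123799/107 + 350)/54 - 266485) = √(-35*(350 + 4*I*√123799/107)/54 - 266485) = √((-6125/27 - 70*I*√123799/2889) - 266485) = √(-7201220/27 - 70*I*√123799/2889)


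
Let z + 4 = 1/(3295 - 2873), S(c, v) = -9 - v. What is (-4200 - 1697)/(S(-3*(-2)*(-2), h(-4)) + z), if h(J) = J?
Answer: 2488534/3797 ≈ 655.39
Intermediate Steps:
z = -1687/422 (z = -4 + 1/(3295 - 2873) = -4 + 1/422 = -1687/422 ≈ -3.9976)
(-4200 - 1697)/(S(-3*(-2)*(-2), h(-4)) + z) = (-4200 - 1697)/((-9 - 1*(-4)) - 1687/422) = -5897/((-9 + 4) - 1687/422) = -5897/(-5 - 1687/422) = -5897/(-3797/422) = -5897*(-422/3797) = 2488534/3797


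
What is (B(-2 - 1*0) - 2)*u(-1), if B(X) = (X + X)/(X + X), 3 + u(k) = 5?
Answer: -2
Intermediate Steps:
u(k) = 2 (u(k) = -3 + 5 = 2)
B(X) = 1 (B(X) = (2*X)/((2*X)) = (2*X)*(1/(2*X)) = 1)
(B(-2 - 1*0) - 2)*u(-1) = (1 - 2)*2 = -1*2 = -2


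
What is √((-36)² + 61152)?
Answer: 4*√3903 ≈ 249.90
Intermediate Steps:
√((-36)² + 61152) = √(1296 + 61152) = √62448 = 4*√3903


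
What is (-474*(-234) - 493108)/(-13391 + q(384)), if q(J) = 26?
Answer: 382192/13365 ≈ 28.596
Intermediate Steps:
(-474*(-234) - 493108)/(-13391 + q(384)) = (-474*(-234) - 493108)/(-13391 + 26) = (110916 - 493108)/(-13365) = -382192*(-1/13365) = 382192/13365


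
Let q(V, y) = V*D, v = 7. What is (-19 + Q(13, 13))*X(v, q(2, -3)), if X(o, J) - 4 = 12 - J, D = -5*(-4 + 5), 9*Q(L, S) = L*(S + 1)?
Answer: 286/9 ≈ 31.778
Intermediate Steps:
Q(L, S) = L*(1 + S)/9 (Q(L, S) = (L*(S + 1))/9 = (L*(1 + S))/9 = L*(1 + S)/9)
D = -5 (D = -5*1 = -5)
q(V, y) = -5*V (q(V, y) = V*(-5) = -5*V)
X(o, J) = 16 - J (X(o, J) = 4 + (12 - J) = 16 - J)
(-19 + Q(13, 13))*X(v, q(2, -3)) = (-19 + (⅑)*13*(1 + 13))*(16 - (-5)*2) = (-19 + (⅑)*13*14)*(16 - 1*(-10)) = (-19 + 182/9)*(16 + 10) = (11/9)*26 = 286/9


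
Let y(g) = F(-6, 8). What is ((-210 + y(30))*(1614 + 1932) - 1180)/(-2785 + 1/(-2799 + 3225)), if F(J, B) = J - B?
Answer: 338876184/1186409 ≈ 285.63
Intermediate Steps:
y(g) = -14 (y(g) = -6 - 1*8 = -6 - 8 = -14)
((-210 + y(30))*(1614 + 1932) - 1180)/(-2785 + 1/(-2799 + 3225)) = ((-210 - 14)*(1614 + 1932) - 1180)/(-2785 + 1/(-2799 + 3225)) = (-224*3546 - 1180)/(-2785 + 1/426) = (-794304 - 1180)/(-2785 + 1/426) = -795484/(-1186409/426) = -795484*(-426/1186409) = 338876184/1186409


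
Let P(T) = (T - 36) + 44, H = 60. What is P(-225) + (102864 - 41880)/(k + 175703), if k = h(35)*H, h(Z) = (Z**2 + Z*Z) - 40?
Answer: -69444767/320303 ≈ -216.81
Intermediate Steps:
h(Z) = -40 + 2*Z**2 (h(Z) = (Z**2 + Z**2) - 40 = 2*Z**2 - 40 = -40 + 2*Z**2)
P(T) = 8 + T (P(T) = (-36 + T) + 44 = 8 + T)
k = 144600 (k = (-40 + 2*35**2)*60 = (-40 + 2*1225)*60 = (-40 + 2450)*60 = 2410*60 = 144600)
P(-225) + (102864 - 41880)/(k + 175703) = (8 - 225) + (102864 - 41880)/(144600 + 175703) = -217 + 60984/320303 = -69444767/320303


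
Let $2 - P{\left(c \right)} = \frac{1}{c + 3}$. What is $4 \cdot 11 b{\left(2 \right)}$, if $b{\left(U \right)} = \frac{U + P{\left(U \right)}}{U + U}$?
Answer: $\frac{209}{5} \approx 41.8$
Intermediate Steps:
$P{\left(c \right)} = 2 - \frac{1}{3 + c}$ ($P{\left(c \right)} = 2 - \frac{1}{c + 3} = 2 - \frac{1}{3 + c}$)
$b{\left(U \right)} = \frac{U + \frac{5 + 2 U}{3 + U}}{2 U}$ ($b{\left(U \right)} = \frac{U + \frac{5 + 2 U}{3 + U}}{U + U} = \frac{U + \frac{5 + 2 U}{3 + U}}{2 U}$)
$4 \cdot 11 b{\left(2 \right)} = 4 \cdot 11 \frac{5 + 2^{2} + 5 \cdot 2}{2 \cdot 2 \left(3 + 2\right)} = 44 \cdot \frac{1}{2} \cdot \frac{1}{2} \cdot \frac{1}{5} \left(5 + 4 + 10\right) = 44 \cdot \frac{1}{2} \cdot \frac{1}{2} \cdot \frac{1}{5} \cdot 19 = 44 \cdot \frac{19}{20} = \frac{209}{5}$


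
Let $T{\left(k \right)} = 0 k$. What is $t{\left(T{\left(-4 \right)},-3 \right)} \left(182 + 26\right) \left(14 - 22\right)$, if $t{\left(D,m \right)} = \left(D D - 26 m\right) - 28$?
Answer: $-83200$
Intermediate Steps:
$T{\left(k \right)} = 0$
$t{\left(D,m \right)} = -28 + D^{2} - 26 m$ ($t{\left(D,m \right)} = \left(D^{2} - 26 m\right) - 28 = -28 + D^{2} - 26 m$)
$t{\left(T{\left(-4 \right)},-3 \right)} \left(182 + 26\right) \left(14 - 22\right) = \left(-28 + 0^{2} - -78\right) \left(182 + 26\right) \left(14 - 22\right) = \left(-28 + 0 + 78\right) 208 \left(-8\right) = 50 \left(-1664\right) = -83200$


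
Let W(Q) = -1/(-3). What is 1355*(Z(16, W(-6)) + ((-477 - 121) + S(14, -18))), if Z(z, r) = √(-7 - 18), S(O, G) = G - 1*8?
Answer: -845520 + 6775*I ≈ -8.4552e+5 + 6775.0*I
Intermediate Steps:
S(O, G) = -8 + G (S(O, G) = G - 8 = -8 + G)
W(Q) = ⅓ (W(Q) = -1*(-⅓) = ⅓)
Z(z, r) = 5*I (Z(z, r) = √(-25) = 5*I)
1355*(Z(16, W(-6)) + ((-477 - 121) + S(14, -18))) = 1355*(5*I + ((-477 - 121) + (-8 - 18))) = 1355*(5*I + (-598 - 26)) = 1355*(5*I - 624) = 1355*(-624 + 5*I) = -845520 + 6775*I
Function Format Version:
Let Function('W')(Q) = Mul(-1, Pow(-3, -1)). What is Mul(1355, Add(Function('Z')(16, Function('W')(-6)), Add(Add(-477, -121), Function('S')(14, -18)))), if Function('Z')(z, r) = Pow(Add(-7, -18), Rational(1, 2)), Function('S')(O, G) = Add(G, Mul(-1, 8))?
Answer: Add(-845520, Mul(6775, I)) ≈ Add(-8.4552e+5, Mul(6775.0, I))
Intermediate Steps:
Function('S')(O, G) = Add(-8, G) (Function('S')(O, G) = Add(G, -8) = Add(-8, G))
Function('W')(Q) = Rational(1, 3) (Function('W')(Q) = Mul(-1, Rational(-1, 3)) = Rational(1, 3))
Function('Z')(z, r) = Mul(5, I) (Function('Z')(z, r) = Pow(-25, Rational(1, 2)) = Mul(5, I))
Mul(1355, Add(Function('Z')(16, Function('W')(-6)), Add(Add(-477, -121), Function('S')(14, -18)))) = Mul(1355, Add(Mul(5, I), Add(Add(-477, -121), Add(-8, -18)))) = Mul(1355, Add(Mul(5, I), Add(-598, -26))) = Mul(1355, Add(Mul(5, I), -624)) = Mul(1355, Add(-624, Mul(5, I))) = Add(-845520, Mul(6775, I))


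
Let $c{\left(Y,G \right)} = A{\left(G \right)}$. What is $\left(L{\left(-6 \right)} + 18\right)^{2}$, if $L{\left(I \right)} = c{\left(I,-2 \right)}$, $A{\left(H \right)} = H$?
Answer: $256$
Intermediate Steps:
$c{\left(Y,G \right)} = G$
$L{\left(I \right)} = -2$
$\left(L{\left(-6 \right)} + 18\right)^{2} = \left(-2 + 18\right)^{2} = 16^{2} = 256$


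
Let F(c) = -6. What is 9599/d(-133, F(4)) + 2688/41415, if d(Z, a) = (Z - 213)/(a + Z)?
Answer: 18419783121/4776530 ≈ 3856.3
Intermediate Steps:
d(Z, a) = (-213 + Z)/(Z + a)
9599/d(-133, F(4)) + 2688/41415 = 9599/(((-213 - 133)/(-133 - 6))) + 2688/41415 = 9599/((-346/(-139))) + 2688*(1/41415) = 9599/((-1/139*(-346))) + 896/13805 = 9599/(346/139) + 896/13805 = 9599*(139/346) + 896/13805 = 1334261/346 + 896/13805 = 18419783121/4776530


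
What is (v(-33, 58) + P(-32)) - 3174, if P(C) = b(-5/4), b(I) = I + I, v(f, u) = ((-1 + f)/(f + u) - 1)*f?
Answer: -154931/50 ≈ -3098.6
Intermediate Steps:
v(f, u) = f*(-1 + (-1 + f)/(f + u)) (v(f, u) = ((-1 + f)/(f + u) - 1)*f = (-1 + (-1 + f)/(f + u))*f = f*(-1 + (-1 + f)/(f + u)))
b(I) = 2*I
P(C) = -5/2 (P(C) = 2*(-5/4) = -5/2)
(v(-33, 58) + P(-32)) - 3174 = (-1*(-33)*(1 + 58)/(-33 + 58) - 5/2) - 3174 = (-1*(-33)*59/25 - 5/2) - 3174 = (-1*(-33)*1/25*59 - 5/2) - 3174 = (1947/25 - 5/2) - 3174 = 3769/50 - 3174 = -154931/50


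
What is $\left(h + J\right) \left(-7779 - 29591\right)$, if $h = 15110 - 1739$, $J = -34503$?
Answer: $789702840$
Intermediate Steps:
$h = 13371$ ($h = 15110 - 1739 = 13371$)
$\left(h + J\right) \left(-7779 - 29591\right) = \left(13371 - 34503\right) \left(-7779 - 29591\right) = \left(-21132\right) \left(-37370\right) = 789702840$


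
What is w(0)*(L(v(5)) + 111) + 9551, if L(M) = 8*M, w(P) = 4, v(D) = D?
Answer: 10155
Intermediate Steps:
w(0)*(L(v(5)) + 111) + 9551 = 4*(8*5 + 111) + 9551 = 4*(40 + 111) + 9551 = 4*151 + 9551 = 604 + 9551 = 10155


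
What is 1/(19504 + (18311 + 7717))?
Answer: 1/45532 ≈ 2.1963e-5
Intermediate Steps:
1/(19504 + (18311 + 7717)) = 1/(19504 + 26028) = 1/45532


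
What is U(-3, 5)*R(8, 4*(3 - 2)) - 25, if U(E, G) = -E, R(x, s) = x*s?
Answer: 71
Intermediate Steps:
R(x, s) = s*x
U(-3, 5)*R(8, 4*(3 - 2)) - 25 = (-1*(-3))*((4*(3 - 2))*8) - 25 = 3*((4*1)*8) - 25 = 3*(4*8) - 25 = 3*32 - 25 = 96 - 25 = 71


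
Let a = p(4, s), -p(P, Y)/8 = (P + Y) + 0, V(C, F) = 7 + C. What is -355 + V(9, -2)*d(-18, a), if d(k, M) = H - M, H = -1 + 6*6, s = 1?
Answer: 845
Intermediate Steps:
p(P, Y) = -8*P - 8*Y (p(P, Y) = -8*((P + Y) + 0) = -8*(P + Y) = -8*P - 8*Y)
a = -40 (a = -8*4 - 8*1 = -32 - 8 = -40)
H = 35 (H = -1 + 36 = 35)
d(k, M) = 35 - M
-355 + V(9, -2)*d(-18, a) = -355 + (7 + 9)*(35 - 1*(-40)) = -355 + 16*(35 + 40) = -355 + 16*75 = -355 + 1200 = 845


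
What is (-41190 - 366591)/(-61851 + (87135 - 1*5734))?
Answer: -407781/19550 ≈ -20.858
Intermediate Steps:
(-41190 - 366591)/(-61851 + (87135 - 1*5734)) = -407781/(-61851 + (87135 - 5734)) = -407781/(-61851 + 81401) = -407781/19550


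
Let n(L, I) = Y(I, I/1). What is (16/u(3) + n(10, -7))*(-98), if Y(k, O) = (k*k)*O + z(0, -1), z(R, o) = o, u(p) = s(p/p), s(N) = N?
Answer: 32144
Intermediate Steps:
u(p) = 1 (u(p) = p/p = 1)
Y(k, O) = -1 + O*k² (Y(k, O) = (k*k)*O - 1 = k²*O - 1 = O*k² - 1 = -1 + O*k²)
n(L, I) = -1 + I³ (n(L, I) = -1 + (I/1)*I² = -1 + (I*1)*I² = -1 + I*I² = -1 + I³)
(16/u(3) + n(10, -7))*(-98) = (16/1 + (-1 + (-7)³))*(-98) = (16*1 + (-1 - 343))*(-98) = (16 - 344)*(-98) = -328*(-98) = 32144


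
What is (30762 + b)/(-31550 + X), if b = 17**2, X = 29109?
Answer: -31051/2441 ≈ -12.721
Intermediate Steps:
b = 289
(30762 + b)/(-31550 + X) = (30762 + 289)/(-31550 + 29109) = 31051/(-2441) = 31051*(-1/2441) = -31051/2441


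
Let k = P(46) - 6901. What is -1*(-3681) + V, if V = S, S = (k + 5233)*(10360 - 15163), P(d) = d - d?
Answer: 8015085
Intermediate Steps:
P(d) = 0
k = -6901 (k = 0 - 6901 = -6901)
S = 8011404 (S = (-6901 + 5233)*(10360 - 15163) = -1668*(-4803) = 8011404)
V = 8011404
-1*(-3681) + V = -1*(-3681) + 8011404 = 3681 + 8011404 = 8015085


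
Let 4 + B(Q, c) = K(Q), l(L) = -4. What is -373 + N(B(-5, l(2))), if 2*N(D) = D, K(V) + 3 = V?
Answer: -379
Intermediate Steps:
K(V) = -3 + V
B(Q, c) = -7 + Q (B(Q, c) = -4 + (-3 + Q) = -7 + Q)
N(D) = D/2
-373 + N(B(-5, l(2))) = -373 + (-7 - 5)/2 = -373 + (½)*(-12) = -373 - 6 = -379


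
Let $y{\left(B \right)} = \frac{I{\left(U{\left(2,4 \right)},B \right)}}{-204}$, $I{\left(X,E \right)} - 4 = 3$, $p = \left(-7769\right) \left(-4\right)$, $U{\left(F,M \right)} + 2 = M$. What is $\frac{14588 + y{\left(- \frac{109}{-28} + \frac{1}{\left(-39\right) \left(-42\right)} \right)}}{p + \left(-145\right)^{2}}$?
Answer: $\frac{425135}{1518372} \approx 0.27999$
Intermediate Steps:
$U{\left(F,M \right)} = -2 + M$
$p = 31076$
$I{\left(X,E \right)} = 7$ ($I{\left(X,E \right)} = 4 + 3 = 7$)
$y{\left(B \right)} = - \frac{7}{204}$ ($y{\left(B \right)} = \frac{7}{-204} = 7 \left(- \frac{1}{204}\right) = - \frac{7}{204}$)
$\frac{14588 + y{\left(- \frac{109}{-28} + \frac{1}{\left(-39\right) \left(-42\right)} \right)}}{p + \left(-145\right)^{2}} = \frac{14588 - \frac{7}{204}}{31076 + \left(-145\right)^{2}} = \frac{2975945}{204 \left(31076 + 21025\right)} = \frac{2975945}{204 \cdot 52101} = \frac{2975945}{204} \cdot \frac{1}{52101} = \frac{425135}{1518372}$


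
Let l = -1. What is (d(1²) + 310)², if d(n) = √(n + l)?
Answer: 96100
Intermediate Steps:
d(n) = √(-1 + n) (d(n) = √(n - 1) = √(-1 + n))
(d(1²) + 310)² = (√(-1 + 1²) + 310)² = (√(-1 + 1) + 310)² = (√0 + 310)² = (0 + 310)² = 310² = 96100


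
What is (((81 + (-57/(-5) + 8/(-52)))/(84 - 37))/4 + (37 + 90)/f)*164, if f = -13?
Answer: -4648744/3055 ≈ -1521.7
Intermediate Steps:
(((81 + (-57/(-5) + 8/(-52)))/(84 - 37))/4 + (37 + 90)/f)*164 = (((81 + (-57/(-5) + 8/(-52)))/(84 - 37))/4 + (37 + 90)/(-13))*164 = (((81 + (-57*(-⅕) + 8*(-1/52)))/47)*(¼) + 127*(-1/13))*164 = (((81 + (57/5 - 2/13))*(1/47))*(¼) - 127/13)*164 = (((81 + 731/65)*(1/47))*(¼) - 127/13)*164 = (((5996/65)*(1/47))*(¼) - 127/13)*164 = ((5996/3055)*(¼) - 127/13)*164 = (1499/3055 - 127/13)*164 = -28346/3055*164 = -4648744/3055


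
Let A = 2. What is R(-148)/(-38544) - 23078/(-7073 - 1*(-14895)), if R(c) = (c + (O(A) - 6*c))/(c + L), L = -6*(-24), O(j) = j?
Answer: -888067451/301491168 ≈ -2.9456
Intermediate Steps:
L = 144
R(c) = (2 - 5*c)/(144 + c) (R(c) = (c + (2 - 6*c))/(c + 144) = (2 - 5*c)/(144 + c))
R(-148)/(-38544) - 23078/(-7073 - 1*(-14895)) = ((2 - 5*(-148))/(144 - 148))/(-38544) - 23078/(-7073 - 1*(-14895)) = ((2 + 740)/(-4))*(-1/38544) - 23078/(-7073 + 14895) = -1/4*742*(-1/38544) - 23078/7822 = -371/2*(-1/38544) - 23078*1/7822 = 371/77088 - 11539/3911 = -888067451/301491168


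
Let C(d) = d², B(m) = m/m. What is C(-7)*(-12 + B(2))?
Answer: -539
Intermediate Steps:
B(m) = 1
C(-7)*(-12 + B(2)) = (-7)²*(-12 + 1) = 49*(-11) = -539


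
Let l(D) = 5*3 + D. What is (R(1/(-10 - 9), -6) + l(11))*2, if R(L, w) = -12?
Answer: 28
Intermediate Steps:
l(D) = 15 + D
(R(1/(-10 - 9), -6) + l(11))*2 = (-12 + (15 + 11))*2 = (-12 + 26)*2 = 14*2 = 28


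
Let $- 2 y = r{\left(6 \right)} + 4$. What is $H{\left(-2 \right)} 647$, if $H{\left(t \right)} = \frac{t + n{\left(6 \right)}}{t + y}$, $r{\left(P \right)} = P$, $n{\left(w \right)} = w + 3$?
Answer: $-647$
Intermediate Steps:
$n{\left(w \right)} = 3 + w$
$y = -5$ ($y = - \frac{6 + 4}{2} = \left(- \frac{1}{2}\right) 10 = -5$)
$H{\left(t \right)} = \frac{9 + t}{-5 + t}$ ($H{\left(t \right)} = \frac{t + \left(3 + 6\right)}{t - 5} = \frac{t + 9}{-5 + t} = \frac{9 + t}{-5 + t}$)
$H{\left(-2 \right)} 647 = \frac{9 - 2}{-5 - 2} \cdot 647 = \frac{1}{-7} \cdot 7 \cdot 647 = \left(- \frac{1}{7}\right) 7 \cdot 647 = \left(-1\right) 647 = -647$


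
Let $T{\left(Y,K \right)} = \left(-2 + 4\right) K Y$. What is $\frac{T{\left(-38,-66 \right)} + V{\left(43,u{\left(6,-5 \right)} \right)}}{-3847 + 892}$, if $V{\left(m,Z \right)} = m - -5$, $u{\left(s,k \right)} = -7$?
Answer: $- \frac{1688}{985} \approx -1.7137$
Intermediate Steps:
$V{\left(m,Z \right)} = 5 + m$ ($V{\left(m,Z \right)} = m + 5 = 5 + m$)
$T{\left(Y,K \right)} = 2 K Y$
$\frac{T{\left(-38,-66 \right)} + V{\left(43,u{\left(6,-5 \right)} \right)}}{-3847 + 892} = \frac{2 \left(-66\right) \left(-38\right) + \left(5 + 43\right)}{-3847 + 892} = \frac{5016 + 48}{-2955} = 5064 \left(- \frac{1}{2955}\right) = - \frac{1688}{985}$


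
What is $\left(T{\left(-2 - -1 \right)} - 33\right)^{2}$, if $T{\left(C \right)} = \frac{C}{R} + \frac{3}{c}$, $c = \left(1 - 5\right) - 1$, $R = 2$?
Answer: $\frac{116281}{100} \approx 1162.8$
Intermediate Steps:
$c = -5$ ($c = -4 - 1 = -5$)
$T{\left(C \right)} = - \frac{3}{5} + \frac{C}{2}$ ($T{\left(C \right)} = \frac{C}{2} + \frac{3}{-5} = C \frac{1}{2} + 3 \left(- \frac{1}{5}\right) = \frac{C}{2} - \frac{3}{5} = - \frac{3}{5} + \frac{C}{2}$)
$\left(T{\left(-2 - -1 \right)} - 33\right)^{2} = \left(\left(- \frac{3}{5} + \frac{-2 - -1}{2}\right) - 33\right)^{2} = \left(\left(- \frac{3}{5} + \frac{-2 + 1}{2}\right) - 33\right)^{2} = \left(\left(- \frac{3}{5} + \frac{1}{2} \left(-1\right)\right) - 33\right)^{2} = \left(\left(- \frac{3}{5} - \frac{1}{2}\right) - 33\right)^{2} = \left(- \frac{11}{10} - 33\right)^{2} = \left(- \frac{341}{10}\right)^{2} = \frac{116281}{100}$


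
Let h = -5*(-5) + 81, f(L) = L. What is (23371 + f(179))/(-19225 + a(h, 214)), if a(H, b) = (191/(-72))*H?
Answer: -847800/702223 ≈ -1.2073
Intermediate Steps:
h = 106 (h = 25 + 81 = 106)
a(H, b) = -191*H/72 (a(H, b) = (191*(-1/72))*H = -191*H/72)
(23371 + f(179))/(-19225 + a(h, 214)) = (23371 + 179)/(-19225 - 191/72*106) = 23550/(-19225 - 10123/36) = 23550/(-702223/36) = 23550*(-36/702223) = -847800/702223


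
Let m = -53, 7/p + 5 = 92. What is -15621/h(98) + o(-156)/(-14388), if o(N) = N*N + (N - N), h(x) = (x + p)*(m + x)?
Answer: -267577217/51155335 ≈ -5.2307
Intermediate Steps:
p = 7/87 (p = 7/(-5 + 92) = 7/87 ≈ 0.080460)
h(x) = (-53 + x)*(7/87 + x) (h(x) = (x + 7/87)*(-53 + x) = (7/87 + x)*(-53 + x) = (-53 + x)*(7/87 + x))
o(N) = N**2 (o(N) = N**2 + 0 = N**2)
-15621/h(98) + o(-156)/(-14388) = -15621/(-371/87 + 98**2 - 4604/87*98) + (-156)**2/(-14388) = -15621/(-371/87 + 9604 - 451192/87) + 24336*(-1/14388) = -15621/127995/29 - 2028/1199 = -15621*29/127995 - 2028/1199 = -151003/42665 - 2028/1199 = -267577217/51155335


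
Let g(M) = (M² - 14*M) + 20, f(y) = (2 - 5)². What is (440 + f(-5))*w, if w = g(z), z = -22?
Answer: 364588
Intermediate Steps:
f(y) = 9 (f(y) = (-3)² = 9)
g(M) = 20 + M² - 14*M
w = 812 (w = 20 + (-22)² - 14*(-22) = 20 + 484 + 308 = 812)
(440 + f(-5))*w = (440 + 9)*812 = 449*812 = 364588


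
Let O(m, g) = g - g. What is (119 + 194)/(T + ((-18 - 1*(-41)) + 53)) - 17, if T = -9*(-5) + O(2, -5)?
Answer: -1744/121 ≈ -14.413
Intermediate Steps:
O(m, g) = 0
T = 45 (T = -9*(-5) + 0 = 45 + 0 = 45)
(119 + 194)/(T + ((-18 - 1*(-41)) + 53)) - 17 = (119 + 194)/(45 + ((-18 - 1*(-41)) + 53)) - 17 = 313/(45 + ((-18 + 41) + 53)) - 17 = 313/(45 + (23 + 53)) - 17 = 313/(45 + 76) - 17 = 313/121 - 17 = -1744/121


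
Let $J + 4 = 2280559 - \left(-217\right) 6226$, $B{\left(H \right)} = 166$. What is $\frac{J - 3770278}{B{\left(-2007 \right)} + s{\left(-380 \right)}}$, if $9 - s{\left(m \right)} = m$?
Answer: $- \frac{46227}{185} \approx -249.88$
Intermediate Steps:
$J = 3631597$ ($J = -4 + \left(2280559 - \left(-217\right) 6226\right) = -4 + \left(2280559 - -1351042\right) = -4 + \left(2280559 + 1351042\right) = -4 + 3631601 = 3631597$)
$s{\left(m \right)} = 9 - m$
$\frac{J - 3770278}{B{\left(-2007 \right)} + s{\left(-380 \right)}} = \frac{3631597 - 3770278}{166 + \left(9 - -380\right)} = - \frac{138681}{166 + \left(9 + 380\right)} = - \frac{138681}{166 + 389} = - \frac{138681}{555} = \left(-138681\right) \frac{1}{555} = - \frac{46227}{185}$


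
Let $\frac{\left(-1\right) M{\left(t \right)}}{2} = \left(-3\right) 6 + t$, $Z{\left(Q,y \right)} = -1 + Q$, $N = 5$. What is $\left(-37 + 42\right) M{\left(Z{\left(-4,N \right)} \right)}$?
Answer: $230$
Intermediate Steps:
$M{\left(t \right)} = 36 - 2 t$ ($M{\left(t \right)} = - 2 \left(\left(-3\right) 6 + t\right) = - 2 \left(-18 + t\right) = 36 - 2 t$)
$\left(-37 + 42\right) M{\left(Z{\left(-4,N \right)} \right)} = \left(-37 + 42\right) \left(36 - 2 \left(-1 - 4\right)\right) = 5 \left(36 - -10\right) = 5 \left(36 + 10\right) = 5 \cdot 46 = 230$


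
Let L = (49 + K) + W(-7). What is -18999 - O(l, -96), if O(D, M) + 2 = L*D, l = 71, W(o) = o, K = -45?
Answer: -18784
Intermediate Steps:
L = -3 (L = (49 - 45) - 7 = 4 - 7 = -3)
O(D, M) = -2 - 3*D
-18999 - O(l, -96) = -18999 - (-2 - 3*71) = -18999 - (-2 - 213) = -18999 - 1*(-215) = -18999 + 215 = -18784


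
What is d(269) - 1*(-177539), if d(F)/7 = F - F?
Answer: 177539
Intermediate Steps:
d(F) = 0 (d(F) = 7*(F - F) = 7*0 = 0)
d(269) - 1*(-177539) = 0 - 1*(-177539) = 0 + 177539 = 177539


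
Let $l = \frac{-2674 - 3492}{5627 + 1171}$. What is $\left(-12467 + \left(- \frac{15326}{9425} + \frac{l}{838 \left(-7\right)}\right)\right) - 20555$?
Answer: $- \frac{6205822341289709}{187920682950} \approx -33024.0$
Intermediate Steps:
$l = - \frac{3083}{3399}$ ($l = - \frac{6166}{6798} = \left(-6166\right) \frac{1}{6798} = - \frac{3083}{3399} \approx -0.90703$)
$\left(-12467 + \left(- \frac{15326}{9425} + \frac{l}{838 \left(-7\right)}\right)\right) - 20555 = \left(-12467 - \left(- \frac{3083}{19938534} + \frac{15326}{9425}\right)\right) - 20555 = \left(-12467 - \left(\frac{15326}{9425} + \frac{3083}{3399 \left(-5866\right)}\right)\right) - 20555 = \left(-12467 - \frac{305548914809}{187920682950}\right) - 20555 = - \frac{2343112703252459}{187920682950} - 20555 = - \frac{6205822341289709}{187920682950}$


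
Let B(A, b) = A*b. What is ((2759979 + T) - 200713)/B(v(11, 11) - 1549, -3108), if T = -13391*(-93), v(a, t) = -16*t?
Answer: 3804629/5361300 ≈ 0.70965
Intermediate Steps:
T = 1245363
((2759979 + T) - 200713)/B(v(11, 11) - 1549, -3108) = ((2759979 + 1245363) - 200713)/(((-16*11 - 1549)*(-3108))) = (4005342 - 200713)/(((-176 - 1549)*(-3108))) = 3804629/((-1725*(-3108))) = 3804629/5361300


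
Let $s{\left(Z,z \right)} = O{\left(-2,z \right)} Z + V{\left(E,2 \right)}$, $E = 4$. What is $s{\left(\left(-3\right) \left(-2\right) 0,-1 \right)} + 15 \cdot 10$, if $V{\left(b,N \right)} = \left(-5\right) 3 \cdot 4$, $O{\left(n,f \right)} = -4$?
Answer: $90$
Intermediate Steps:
$V{\left(b,N \right)} = -60$ ($V{\left(b,N \right)} = \left(-15\right) 4 = -60$)
$s{\left(Z,z \right)} = -60 - 4 Z$ ($s{\left(Z,z \right)} = - 4 Z - 60 = -60 - 4 Z$)
$s{\left(\left(-3\right) \left(-2\right) 0,-1 \right)} + 15 \cdot 10 = \left(-60 - 4 \left(-3\right) \left(-2\right) 0\right) + 15 \cdot 10 = \left(-60 - 4 \cdot 6 \cdot 0\right) + 150 = \left(-60 - 0\right) + 150 = \left(-60 + 0\right) + 150 = -60 + 150 = 90$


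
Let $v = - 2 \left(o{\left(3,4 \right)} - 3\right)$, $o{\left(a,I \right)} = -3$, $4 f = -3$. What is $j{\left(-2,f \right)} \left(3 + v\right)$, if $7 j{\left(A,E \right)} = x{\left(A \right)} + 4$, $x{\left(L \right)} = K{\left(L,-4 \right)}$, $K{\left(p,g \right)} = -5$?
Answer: $- \frac{15}{7} \approx -2.1429$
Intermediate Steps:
$f = - \frac{3}{4}$ ($f = \frac{1}{4} \left(-3\right) = - \frac{3}{4} \approx -0.75$)
$x{\left(L \right)} = -5$
$v = 12$ ($v = - 2 \left(-3 - 3\right) = \left(-2\right) \left(-6\right) = 12$)
$j{\left(A,E \right)} = - \frac{1}{7}$ ($j{\left(A,E \right)} = \frac{-5 + 4}{7} = \frac{1}{7} \left(-1\right) = - \frac{1}{7}$)
$j{\left(-2,f \right)} \left(3 + v\right) = - \frac{3 + 12}{7} = \left(- \frac{1}{7}\right) 15 = - \frac{15}{7}$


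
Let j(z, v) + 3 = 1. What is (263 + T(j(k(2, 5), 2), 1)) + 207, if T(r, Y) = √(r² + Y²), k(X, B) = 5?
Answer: 470 + √5 ≈ 472.24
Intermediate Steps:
j(z, v) = -2 (j(z, v) = -3 + 1 = -2)
T(r, Y) = √(Y² + r²)
(263 + T(j(k(2, 5), 2), 1)) + 207 = (263 + √(1² + (-2)²)) + 207 = (263 + √(1 + 4)) + 207 = (263 + √5) + 207 = 470 + √5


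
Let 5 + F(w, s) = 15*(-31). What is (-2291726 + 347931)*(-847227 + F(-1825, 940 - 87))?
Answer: 1647749190115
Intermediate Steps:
F(w, s) = -470 (F(w, s) = -5 + 15*(-31) = -5 - 465 = -470)
(-2291726 + 347931)*(-847227 + F(-1825, 940 - 87)) = (-2291726 + 347931)*(-847227 - 470) = -1943795*(-847697) = 1647749190115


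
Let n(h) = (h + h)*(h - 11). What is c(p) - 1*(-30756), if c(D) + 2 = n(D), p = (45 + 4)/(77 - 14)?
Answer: 2489786/81 ≈ 30738.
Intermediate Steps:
n(h) = 2*h*(-11 + h) (n(h) = (2*h)*(-11 + h) = 2*h*(-11 + h))
p = 7/9 (p = 49/63 = 49*(1/63) = 7/9 ≈ 0.77778)
c(D) = -2 + 2*D*(-11 + D)
c(p) - 1*(-30756) = (-2 + 2*(7/9)*(-11 + 7/9)) - 1*(-30756) = (-2 + 2*(7/9)*(-92/9)) + 30756 = (-2 - 1288/81) + 30756 = -1450/81 + 30756 = 2489786/81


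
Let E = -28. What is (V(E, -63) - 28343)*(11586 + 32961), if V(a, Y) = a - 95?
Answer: -1268074902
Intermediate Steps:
V(a, Y) = -95 + a
(V(E, -63) - 28343)*(11586 + 32961) = ((-95 - 28) - 28343)*(11586 + 32961) = (-123 - 28343)*44547 = -28466*44547 = -1268074902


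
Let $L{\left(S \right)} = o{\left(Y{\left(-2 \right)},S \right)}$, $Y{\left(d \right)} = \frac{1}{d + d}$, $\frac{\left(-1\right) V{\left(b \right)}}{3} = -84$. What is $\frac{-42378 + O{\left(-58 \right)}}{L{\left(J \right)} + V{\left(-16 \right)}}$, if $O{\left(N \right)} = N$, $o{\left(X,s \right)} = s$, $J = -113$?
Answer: $- \frac{42436}{139} \approx -305.29$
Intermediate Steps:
$V{\left(b \right)} = 252$ ($V{\left(b \right)} = \left(-3\right) \left(-84\right) = 252$)
$Y{\left(d \right)} = \frac{1}{2 d}$
$L{\left(S \right)} = S$
$\frac{-42378 + O{\left(-58 \right)}}{L{\left(J \right)} + V{\left(-16 \right)}} = \frac{-42378 - 58}{-113 + 252} = - \frac{42436}{139}$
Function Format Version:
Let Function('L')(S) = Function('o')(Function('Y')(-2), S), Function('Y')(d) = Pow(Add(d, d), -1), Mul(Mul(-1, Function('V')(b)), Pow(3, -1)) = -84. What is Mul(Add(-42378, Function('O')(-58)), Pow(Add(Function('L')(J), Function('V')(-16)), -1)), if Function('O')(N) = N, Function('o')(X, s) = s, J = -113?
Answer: Rational(-42436, 139) ≈ -305.29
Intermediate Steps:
Function('V')(b) = 252 (Function('V')(b) = Mul(-3, -84) = 252)
Function('Y')(d) = Mul(Rational(1, 2), Pow(d, -1)) (Function('Y')(d) = Pow(Mul(2, d), -1) = Mul(Rational(1, 2), Pow(d, -1)))
Function('L')(S) = S
Mul(Add(-42378, Function('O')(-58)), Pow(Add(Function('L')(J), Function('V')(-16)), -1)) = Mul(Add(-42378, -58), Pow(Add(-113, 252), -1)) = Mul(-42436, Pow(139, -1)) = Mul(-42436, Rational(1, 139)) = Rational(-42436, 139)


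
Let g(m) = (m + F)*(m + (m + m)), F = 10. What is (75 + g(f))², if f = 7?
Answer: 186624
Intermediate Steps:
g(m) = 3*m*(10 + m) (g(m) = (m + 10)*(m + (m + m)) = (10 + m)*(m + 2*m) = (10 + m)*(3*m) = 3*m*(10 + m))
(75 + g(f))² = (75 + 3*7*(10 + 7))² = (75 + 3*7*17)² = (75 + 357)² = 432² = 186624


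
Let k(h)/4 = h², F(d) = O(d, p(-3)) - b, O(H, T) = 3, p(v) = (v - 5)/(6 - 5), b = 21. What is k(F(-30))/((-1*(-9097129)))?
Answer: 1296/9097129 ≈ 0.00014246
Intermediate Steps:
p(v) = -5 + v (p(v) = (-5 + v)/1 = (-5 + v)*1 = -5 + v)
F(d) = -18 (F(d) = 3 - 1*21 = 3 - 21 = -18)
k(h) = 4*h²
k(F(-30))/((-1*(-9097129))) = (4*(-18)²)/((-1*(-9097129))) = (4*324)/9097129 = 1296*(1/9097129) = 1296/9097129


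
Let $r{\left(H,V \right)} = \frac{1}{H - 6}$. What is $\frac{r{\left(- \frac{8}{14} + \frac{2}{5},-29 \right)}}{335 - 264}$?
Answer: $- \frac{35}{15336} \approx -0.0022822$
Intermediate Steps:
$r{\left(H,V \right)} = \frac{1}{-6 + H}$
$\frac{r{\left(- \frac{8}{14} + \frac{2}{5},-29 \right)}}{335 - 264} = \frac{1}{\left(-6 + \left(- \frac{8}{14} + \frac{2}{5}\right)\right) \left(335 - 264\right)} = \frac{1}{\left(-6 + \left(\left(-8\right) \frac{1}{14} + 2 \cdot \frac{1}{5}\right)\right) 71} = \frac{1}{-6 + \left(- \frac{4}{7} + \frac{2}{5}\right)} \frac{1}{71} = \frac{1}{-6 - \frac{6}{35}} \cdot \frac{1}{71} = \frac{1}{- \frac{216}{35}} \cdot \frac{1}{71} = \left(- \frac{35}{216}\right) \frac{1}{71} = - \frac{35}{15336}$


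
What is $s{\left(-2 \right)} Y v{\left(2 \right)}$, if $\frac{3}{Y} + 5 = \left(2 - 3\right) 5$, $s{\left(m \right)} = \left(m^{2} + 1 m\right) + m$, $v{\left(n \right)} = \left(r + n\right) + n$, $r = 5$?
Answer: $0$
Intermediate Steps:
$v{\left(n \right)} = 5 + 2 n$ ($v{\left(n \right)} = \left(5 + n\right) + n = 5 + 2 n$)
$s{\left(m \right)} = m^{2} + 2 m$ ($s{\left(m \right)} = \left(m^{2} + m\right) + m = \left(m + m^{2}\right) + m = m^{2} + 2 m$)
$Y = - \frac{3}{10}$ ($Y = \frac{3}{-5 + \left(2 - 3\right) 5} = \frac{3}{-5 - 5} = \frac{3}{-10} = 3 \left(- \frac{1}{10}\right) = - \frac{3}{10} \approx -0.3$)
$s{\left(-2 \right)} Y v{\left(2 \right)} = - 2 \left(2 - 2\right) \left(- \frac{3}{10}\right) \left(5 + 2 \cdot 2\right) = \left(-2\right) 0 \left(- \frac{3}{10}\right) \left(5 + 4\right) = 0 \left(- \frac{3}{10}\right) 9 = 0 \cdot 9 = 0$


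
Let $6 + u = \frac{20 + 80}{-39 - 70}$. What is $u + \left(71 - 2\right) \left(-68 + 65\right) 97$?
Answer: $- \frac{2189365}{109} \approx -20086.0$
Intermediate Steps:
$u = - \frac{754}{109}$ ($u = -6 + \frac{20 + 80}{-39 - 70} = -6 + \frac{100}{-109} = -6 + 100 \left(- \frac{1}{109}\right) = -6 - \frac{100}{109} = - \frac{754}{109} \approx -6.9174$)
$u + \left(71 - 2\right) \left(-68 + 65\right) 97 = - \frac{754}{109} + \left(71 - 2\right) \left(-68 + 65\right) 97 = - \frac{754}{109} + 69 \left(-3\right) 97 = - \frac{754}{109} - 20079 = - \frac{2189365}{109}$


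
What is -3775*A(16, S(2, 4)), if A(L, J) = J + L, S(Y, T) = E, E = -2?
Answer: -52850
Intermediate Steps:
S(Y, T) = -2
-3775*A(16, S(2, 4)) = -3775*(-2 + 16) = -3775*14 = -52850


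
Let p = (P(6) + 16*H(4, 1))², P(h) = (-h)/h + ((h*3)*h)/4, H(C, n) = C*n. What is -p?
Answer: -8100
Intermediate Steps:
P(h) = -1 + 3*h²/4 (P(h) = -1 + ((3*h)*h)*(¼) = -1 + (3*h²)*(¼) = -1 + 3*h²/4)
p = 8100 (p = ((-1 + (¾)*6²) + 16*(4*1))² = ((-1 + (¾)*36) + 16*4)² = ((-1 + 27) + 64)² = (26 + 64)² = 90² = 8100)
-p = -1*8100 = -8100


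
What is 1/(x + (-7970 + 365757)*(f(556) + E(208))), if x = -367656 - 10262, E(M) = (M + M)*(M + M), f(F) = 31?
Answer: 1/61927900551 ≈ 1.6148e-11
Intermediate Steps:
E(M) = 4*M² (E(M) = (2*M)*(2*M) = 4*M²)
x = -377918
1/(x + (-7970 + 365757)*(f(556) + E(208))) = 1/(-377918 + (-7970 + 365757)*(31 + 4*208²)) = 1/(-377918 + 357787*(31 + 4*43264)) = 1/(-377918 + 357787*(31 + 173056)) = 1/(-377918 + 357787*173087) = 1/(-377918 + 61928278469) = 1/61927900551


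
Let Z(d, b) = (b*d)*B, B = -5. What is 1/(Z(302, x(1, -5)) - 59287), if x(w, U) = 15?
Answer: -1/81937 ≈ -1.2205e-5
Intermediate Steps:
Z(d, b) = -5*b*d (Z(d, b) = (b*d)*(-5) = -5*b*d)
1/(Z(302, x(1, -5)) - 59287) = 1/(-5*15*302 - 59287) = 1/(-22650 - 59287) = 1/(-81937) = -1/81937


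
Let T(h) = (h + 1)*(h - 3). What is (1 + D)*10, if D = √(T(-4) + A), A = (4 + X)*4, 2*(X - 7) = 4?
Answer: 10 + 10*√73 ≈ 95.440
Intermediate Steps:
X = 9 (X = 7 + (½)*4 = 7 + 2 = 9)
T(h) = (1 + h)*(-3 + h)
A = 52 (A = (4 + 9)*4 = 13*4 = 52)
D = √73 (D = √((-3 + (-4)² - 2*(-4)) + 52) = √((-3 + 16 + 8) + 52) = √(21 + 52) = √73 ≈ 8.5440)
(1 + D)*10 = (1 + √73)*10 = 10 + 10*√73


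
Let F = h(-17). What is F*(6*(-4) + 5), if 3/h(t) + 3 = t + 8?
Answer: 19/4 ≈ 4.7500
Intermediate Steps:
h(t) = 3/(5 + t) (h(t) = 3/(-3 + (t + 8)) = 3/(-3 + (8 + t)) = 3/(5 + t))
F = -¼ (F = 3/(5 - 17) = 3/(-12) = 3*(-1/12) = -¼ ≈ -0.25000)
F*(6*(-4) + 5) = -(6*(-4) + 5)/4 = -(-24 + 5)/4 = -¼*(-19) = 19/4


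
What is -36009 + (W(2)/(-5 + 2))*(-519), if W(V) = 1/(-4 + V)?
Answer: -72191/2 ≈ -36096.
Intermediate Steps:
-36009 + (W(2)/(-5 + 2))*(-519) = -36009 + (1/((-5 + 2)*(-4 + 2)))*(-519) = -36009 + (1/(-3*(-2)))*(-519) = -36009 - 1/3*(-1/2)*(-519) = -36009 + (1/6)*(-519) = -36009 - 173/2 = -72191/2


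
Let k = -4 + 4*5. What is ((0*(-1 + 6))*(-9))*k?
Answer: 0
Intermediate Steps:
k = 16 (k = -4 + 20 = 16)
((0*(-1 + 6))*(-9))*k = ((0*(-1 + 6))*(-9))*16 = ((0*5)*(-9))*16 = (0*(-9))*16 = 0*16 = 0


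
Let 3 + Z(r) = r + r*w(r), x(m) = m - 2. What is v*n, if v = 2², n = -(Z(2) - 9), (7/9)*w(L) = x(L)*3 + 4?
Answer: -8/7 ≈ -1.1429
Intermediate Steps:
x(m) = -2 + m
w(L) = -18/7 + 27*L/7 (w(L) = 9*((-2 + L)*3 + 4)/7 = 9*((-6 + 3*L) + 4)/7 = 9*(-2 + 3*L)/7 = -18/7 + 27*L/7)
Z(r) = -3 + r + r*(-18/7 + 27*r/7) (Z(r) = -3 + (r + r*(-18/7 + 27*r/7)) = -3 + r + r*(-18/7 + 27*r/7))
n = -2/7 (n = -((-3 - 11/7*2 + (27/7)*2²) - 9) = -((-3 - 22/7 + (27/7)*4) - 9) = -((-3 - 22/7 + 108/7) - 9) = -(65/7 - 9) = -1*2/7 = -2/7 ≈ -0.28571)
v = 4
v*n = 4*(-2/7) = -8/7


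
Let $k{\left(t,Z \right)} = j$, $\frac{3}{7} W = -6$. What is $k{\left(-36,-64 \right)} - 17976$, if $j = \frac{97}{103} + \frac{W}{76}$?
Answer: $- \frac{70355099}{3914} \approx -17975.0$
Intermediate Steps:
$W = -14$ ($W = \frac{7}{3} \left(-6\right) = -14$)
$j = \frac{2965}{3914}$ ($j = \frac{97}{103} - \frac{14}{76} = 97 \cdot \frac{1}{103} - \frac{7}{38} = \frac{97}{103} - \frac{7}{38} = \frac{2965}{3914} \approx 0.75754$)
$k{\left(t,Z \right)} = \frac{2965}{3914}$
$k{\left(-36,-64 \right)} - 17976 = \frac{2965}{3914} - 17976 = - \frac{70355099}{3914}$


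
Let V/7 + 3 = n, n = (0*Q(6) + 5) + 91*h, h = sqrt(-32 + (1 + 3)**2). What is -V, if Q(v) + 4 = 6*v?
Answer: -14 - 2548*I ≈ -14.0 - 2548.0*I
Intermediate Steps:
Q(v) = -4 + 6*v
h = 4*I (h = sqrt(-32 + 4**2) = sqrt(-32 + 16) = sqrt(-16) = 4*I ≈ 4.0*I)
n = 5 + 364*I (n = (0*(-4 + 6*6) + 5) + 91*(4*I) = (0*(-4 + 36) + 5) + 364*I = (0*32 + 5) + 364*I = (0 + 5) + 364*I = 5 + 364*I ≈ 5.0 + 364.0*I)
V = 14 + 2548*I (V = -21 + 7*(5 + 364*I) = -21 + (35 + 2548*I) = 14 + 2548*I ≈ 14.0 + 2548.0*I)
-V = -(14 + 2548*I) = -14 - 2548*I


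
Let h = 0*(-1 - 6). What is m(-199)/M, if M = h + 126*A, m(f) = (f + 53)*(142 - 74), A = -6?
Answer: 2482/189 ≈ 13.132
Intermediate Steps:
h = 0 (h = 0*(-7) = 0)
m(f) = 3604 + 68*f (m(f) = (53 + f)*68 = 3604 + 68*f)
M = -756 (M = 0 + 126*(-6) = 0 - 756 = -756)
m(-199)/M = (3604 + 68*(-199))/(-756) = (3604 - 13532)*(-1/756) = -9928*(-1/756) = 2482/189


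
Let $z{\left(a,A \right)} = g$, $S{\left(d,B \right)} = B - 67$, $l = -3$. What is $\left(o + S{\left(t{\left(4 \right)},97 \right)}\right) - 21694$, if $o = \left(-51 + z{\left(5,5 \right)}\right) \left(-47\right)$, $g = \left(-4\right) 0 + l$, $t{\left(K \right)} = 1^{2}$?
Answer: $-19126$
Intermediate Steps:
$t{\left(K \right)} = 1$
$S{\left(d,B \right)} = -67 + B$ ($S{\left(d,B \right)} = B - 67 = -67 + B$)
$g = -3$ ($g = \left(-4\right) 0 - 3 = 0 - 3 = -3$)
$z{\left(a,A \right)} = -3$
$o = 2538$ ($o = \left(-51 - 3\right) \left(-47\right) = \left(-54\right) \left(-47\right) = 2538$)
$\left(o + S{\left(t{\left(4 \right)},97 \right)}\right) - 21694 = \left(2538 + \left(-67 + 97\right)\right) - 21694 = \left(2538 + 30\right) - 21694 = 2568 - 21694 = -19126$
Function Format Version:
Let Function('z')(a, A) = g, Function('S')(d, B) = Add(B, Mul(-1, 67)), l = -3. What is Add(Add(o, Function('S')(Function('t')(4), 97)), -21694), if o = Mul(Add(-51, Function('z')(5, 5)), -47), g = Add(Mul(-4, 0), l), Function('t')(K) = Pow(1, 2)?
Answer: -19126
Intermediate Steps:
Function('t')(K) = 1
Function('S')(d, B) = Add(-67, B) (Function('S')(d, B) = Add(B, -67) = Add(-67, B))
g = -3 (g = Add(Mul(-4, 0), -3) = Add(0, -3) = -3)
Function('z')(a, A) = -3
o = 2538 (o = Mul(Add(-51, -3), -47) = Mul(-54, -47) = 2538)
Add(Add(o, Function('S')(Function('t')(4), 97)), -21694) = Add(Add(2538, Add(-67, 97)), -21694) = Add(Add(2538, 30), -21694) = Add(2568, -21694) = -19126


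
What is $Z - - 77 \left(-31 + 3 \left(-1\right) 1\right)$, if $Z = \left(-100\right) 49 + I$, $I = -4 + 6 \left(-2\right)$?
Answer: $-7534$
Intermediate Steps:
$I = -16$ ($I = -4 - 12 = -16$)
$Z = -4916$ ($Z = \left(-100\right) 49 - 16 = -4900 - 16 = -4916$)
$Z - - 77 \left(-31 + 3 \left(-1\right) 1\right) = -4916 - - 77 \left(-31 + 3 \left(-1\right) 1\right) = -4916 - - 77 \left(-31 - 3\right) = -4916 - \left(-77\right) \left(-34\right) = -4916 - 2618 = -7534$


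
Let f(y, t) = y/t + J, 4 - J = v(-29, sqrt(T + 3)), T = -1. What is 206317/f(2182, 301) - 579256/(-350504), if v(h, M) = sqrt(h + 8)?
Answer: 9213763919953225/585675403621 + 18692526517*I*sqrt(21)/13367617 ≈ 15732.0 + 6408.0*I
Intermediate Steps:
v(h, M) = sqrt(8 + h)
J = 4 - I*sqrt(21) (J = 4 - sqrt(8 - 29) = 4 - sqrt(-21) = 4 - I*sqrt(21) ≈ 4.0 - 4.5826*I)
f(y, t) = 4 + y/t - I*sqrt(21) (f(y, t) = y/t + (4 - I*sqrt(21)) = 4 + y/t - I*sqrt(21))
206317/f(2182, 301) - 579256/(-350504) = 206317/(4 + 2182/301 - I*sqrt(21)) - 579256/(-350504) = 206317/(4 + 2182*(1/301) - I*sqrt(21)) - 579256*(-1/350504) = 206317/(4 + 2182/301 - I*sqrt(21)) + 72407/43813 = 206317/(3386/301 - I*sqrt(21)) + 72407/43813 = 72407/43813 + 206317/(3386/301 - I*sqrt(21))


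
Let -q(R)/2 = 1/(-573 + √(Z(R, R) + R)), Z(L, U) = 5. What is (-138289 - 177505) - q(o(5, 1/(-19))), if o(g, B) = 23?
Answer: -103675487140/328301 - 4*√7/328301 ≈ -3.1579e+5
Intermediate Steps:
q(R) = -2/(-573 + √(5 + R))
(-138289 - 177505) - q(o(5, 1/(-19))) = (-138289 - 177505) - (-2)/(-573 + √(5 + 23)) = -315794 - (-2)/(-573 + √28) = -315794 - (-2)/(-573 + 2*√7) = -315794 + 2/(-573 + 2*√7)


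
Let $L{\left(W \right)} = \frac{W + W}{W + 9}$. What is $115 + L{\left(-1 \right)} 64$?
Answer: $99$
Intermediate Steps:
$L{\left(W \right)} = \frac{2 W}{9 + W}$
$115 + L{\left(-1 \right)} 64 = 115 + 2 \left(-1\right) \frac{1}{9 - 1} \cdot 64 = 115 + 2 \left(-1\right) \frac{1}{8} \cdot 64 = 115 - 16 = 99$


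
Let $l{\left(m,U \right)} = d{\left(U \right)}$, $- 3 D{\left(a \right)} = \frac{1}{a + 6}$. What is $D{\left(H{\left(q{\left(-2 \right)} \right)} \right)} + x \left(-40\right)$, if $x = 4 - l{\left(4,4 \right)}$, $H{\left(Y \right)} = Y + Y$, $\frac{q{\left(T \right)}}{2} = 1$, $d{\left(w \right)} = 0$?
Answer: $- \frac{4801}{30} \approx -160.03$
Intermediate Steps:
$q{\left(T \right)} = 2$ ($q{\left(T \right)} = 2 \cdot 1 = 2$)
$H{\left(Y \right)} = 2 Y$
$D{\left(a \right)} = - \frac{1}{3 \left(6 + a\right)}$ ($D{\left(a \right)} = - \frac{1}{3 \left(a + 6\right)} = - \frac{1}{3 \left(6 + a\right)}$)
$l{\left(m,U \right)} = 0$
$x = 4$ ($x = 4 - 0 = 4 + 0 = 4$)
$D{\left(H{\left(q{\left(-2 \right)} \right)} \right)} + x \left(-40\right) = - \frac{1}{18 + 3 \cdot 2 \cdot 2} + 4 \left(-40\right) = - \frac{1}{18 + 3 \cdot 4} - 160 = - \frac{1}{18 + 12} - 160 = - \frac{1}{30} - 160 = - \frac{4801}{30}$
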